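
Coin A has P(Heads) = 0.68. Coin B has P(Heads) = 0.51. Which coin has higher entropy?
B

For binary distributions, entropy is maximized at p=0.5 and decreases as p moves toward 0 or 1.

H(A) = H(0.68) = 0.9044 bits
H(B) = H(0.51) = 0.9997 bits

Distribution B (p=0.51) is closer to uniform (p=0.5), so it has higher entropy.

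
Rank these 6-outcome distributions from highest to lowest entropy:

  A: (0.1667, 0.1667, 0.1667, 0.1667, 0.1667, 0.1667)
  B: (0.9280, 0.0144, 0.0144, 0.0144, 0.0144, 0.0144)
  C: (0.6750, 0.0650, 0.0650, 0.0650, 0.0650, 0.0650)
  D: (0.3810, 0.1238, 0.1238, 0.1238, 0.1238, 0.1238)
A > D > C > B

Key insight: Entropy is maximized by uniform distributions and minimized by concentrated distributions.

Entropies:
  H(A) = 2.5850 bits
  H(B) = 0.5405 bits
  H(C) = 1.6644 bits
  H(D) = 2.3960 bits

Ranking: A > D > C > B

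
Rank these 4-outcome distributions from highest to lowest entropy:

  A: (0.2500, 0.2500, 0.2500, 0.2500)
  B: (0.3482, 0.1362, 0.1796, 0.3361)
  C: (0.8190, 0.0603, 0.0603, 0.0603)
A > B > C

Key insight: Entropy is maximized by uniform distributions and minimized by concentrated distributions.

- Uniform distributions have maximum entropy log₂(4) = 2.0000 bits
- The more "peaked" or concentrated a distribution, the lower its entropy

Entropies:
  H(A) = 2.0000 bits
  H(B) = 1.8952 bits
  H(C) = 0.9691 bits

Ranking: A > B > C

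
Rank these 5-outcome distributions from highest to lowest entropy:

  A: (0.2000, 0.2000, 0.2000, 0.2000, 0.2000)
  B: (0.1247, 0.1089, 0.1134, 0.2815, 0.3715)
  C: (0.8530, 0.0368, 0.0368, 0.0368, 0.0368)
A > B > C

Key insight: Entropy is maximized by uniform distributions and minimized by concentrated distributions.

- Uniform distributions have maximum entropy log₂(5) = 2.3219 bits
- The more "peaked" or concentrated a distribution, the lower its entropy

Entropies:
  H(A) = 2.3219 bits
  H(B) = 2.1245 bits
  H(C) = 0.8963 bits

Ranking: A > B > C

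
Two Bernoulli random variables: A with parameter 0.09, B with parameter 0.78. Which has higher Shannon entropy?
B

For binary distributions, entropy is maximized at p=0.5 and decreases as p moves toward 0 or 1.

H(A) = H(0.09) = 0.4365 bits
H(B) = H(0.78) = 0.7602 bits

Distribution B (p=0.78) is closer to uniform (p=0.5), so it has higher entropy.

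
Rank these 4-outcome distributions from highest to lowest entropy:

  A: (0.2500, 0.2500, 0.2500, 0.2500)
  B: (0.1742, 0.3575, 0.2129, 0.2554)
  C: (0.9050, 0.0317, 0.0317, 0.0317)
A > B > C

Key insight: Entropy is maximized by uniform distributions and minimized by concentrated distributions.

- Uniform distributions have maximum entropy log₂(4) = 2.0000 bits
- The more "peaked" or concentrated a distribution, the lower its entropy

Entropies:
  H(A) = 2.0000 bits
  H(B) = 1.9478 bits
  H(C) = 0.6035 bits

Ranking: A > B > C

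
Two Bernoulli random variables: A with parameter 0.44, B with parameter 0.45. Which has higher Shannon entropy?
B

For binary distributions, entropy is maximized at p=0.5 and decreases as p moves toward 0 or 1.

H(A) = H(0.44) = 0.9896 bits
H(B) = H(0.45) = 0.9928 bits

Distribution B (p=0.45) is closer to uniform (p=0.5), so it has higher entropy.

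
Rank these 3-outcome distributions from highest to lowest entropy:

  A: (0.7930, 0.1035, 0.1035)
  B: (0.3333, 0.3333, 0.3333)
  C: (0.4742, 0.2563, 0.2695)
B > C > A

Key insight: Entropy is maximized by uniform distributions and minimized by concentrated distributions.

- Uniform distributions have maximum entropy log₂(3) = 1.5850 bits
- The more "peaked" or concentrated a distribution, the lower its entropy

Entropies:
  H(A) = 0.9427 bits
  H(B) = 1.5850 bits
  H(C) = 1.5237 bits

Ranking: B > C > A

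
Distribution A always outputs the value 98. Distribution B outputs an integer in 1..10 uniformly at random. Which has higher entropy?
B

A is deterministic, so H(A) = 0. B is uniform over 10 outcomes, so H(B) = log₂(10) = 3.322 bits. Any distribution with genuine randomness has higher entropy than a deterministic one.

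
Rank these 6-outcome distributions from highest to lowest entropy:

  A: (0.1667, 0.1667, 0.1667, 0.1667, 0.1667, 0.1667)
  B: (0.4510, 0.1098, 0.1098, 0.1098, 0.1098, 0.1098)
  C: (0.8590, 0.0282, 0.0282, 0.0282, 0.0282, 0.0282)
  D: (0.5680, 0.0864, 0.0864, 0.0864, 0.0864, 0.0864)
A > B > D > C

Key insight: Entropy is maximized by uniform distributions and minimized by concentrated distributions.

Entropies:
  H(A) = 2.5850 bits
  H(B) = 2.2678 bits
  H(C) = 0.9142 bits
  H(D) = 1.9897 bits

Ranking: A > B > D > C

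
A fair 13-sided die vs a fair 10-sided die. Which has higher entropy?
13-sided die

Both are uniform distributions; for uniform over n outcomes, H = log₂(n). H(13-sided) = log₂(13) = 3.700 bits and H(10-sided) = log₂(10) = 3.322 bits. More outcomes in a uniform distribution means higher entropy.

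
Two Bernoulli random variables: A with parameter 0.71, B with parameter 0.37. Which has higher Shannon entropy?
B

For binary distributions, entropy is maximized at p=0.5 and decreases as p moves toward 0 or 1.

H(A) = H(0.71) = 0.8687 bits
H(B) = H(0.37) = 0.9507 bits

Distribution B (p=0.37) is closer to uniform (p=0.5), so it has higher entropy.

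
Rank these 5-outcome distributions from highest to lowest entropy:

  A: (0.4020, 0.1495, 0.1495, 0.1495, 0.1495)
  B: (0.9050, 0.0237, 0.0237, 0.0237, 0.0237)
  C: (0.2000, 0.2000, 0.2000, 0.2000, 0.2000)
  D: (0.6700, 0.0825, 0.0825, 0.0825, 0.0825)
C > A > D > B

Key insight: Entropy is maximized by uniform distributions and minimized by concentrated distributions.

Entropies:
  H(A) = 2.1681 bits
  H(B) = 0.6429 bits
  H(C) = 2.3219 bits
  H(D) = 1.5749 bits

Ranking: C > A > D > B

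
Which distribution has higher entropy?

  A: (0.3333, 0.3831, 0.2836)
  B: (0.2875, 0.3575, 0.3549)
B

Both distributions are close to uniform, making this a harder comparison.

H(A) = 1.5742 bits
H(B) = 1.5780 bits

The distribution closer to uniform has higher entropy.
Answer: B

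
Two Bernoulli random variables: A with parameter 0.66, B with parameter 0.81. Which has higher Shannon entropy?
A

For binary distributions, entropy is maximized at p=0.5 and decreases as p moves toward 0 or 1.

H(A) = H(0.66) = 0.9248 bits
H(B) = H(0.81) = 0.7015 bits

Distribution A (p=0.66) is closer to uniform (p=0.5), so it has higher entropy.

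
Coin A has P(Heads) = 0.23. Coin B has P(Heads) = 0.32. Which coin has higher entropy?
B

For binary distributions, entropy is maximized at p=0.5 and decreases as p moves toward 0 or 1.

H(A) = H(0.23) = 0.7780 bits
H(B) = H(0.32) = 0.9044 bits

Distribution B (p=0.32) is closer to uniform (p=0.5), so it has higher entropy.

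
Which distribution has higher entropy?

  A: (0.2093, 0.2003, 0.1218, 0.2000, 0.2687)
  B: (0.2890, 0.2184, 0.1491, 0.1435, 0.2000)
A

Both distributions are close to uniform, making this a harder comparison.

H(A) = 2.2806 bits
H(B) = 2.2726 bits

The distribution closer to uniform has higher entropy.
Answer: A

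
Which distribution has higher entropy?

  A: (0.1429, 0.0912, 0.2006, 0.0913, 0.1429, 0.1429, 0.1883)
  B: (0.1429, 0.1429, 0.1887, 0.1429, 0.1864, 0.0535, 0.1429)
A

Both distributions are close to uniform, making this a harder comparison.

H(A) = 2.7521 bits
H(B) = 2.7359 bits

The distribution closer to uniform has higher entropy.
Answer: A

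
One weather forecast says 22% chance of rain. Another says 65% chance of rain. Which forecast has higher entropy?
65% forecast

Treat each forecast as a Bernoulli distribution. Binary entropy is maximized at p=0.5 and falls off symmetrically toward 0 or 1. The 65% forecast is closer to 50%, so it is more uncertain. H(22%) ≈ 0.760 bits, H(65%) ≈ 0.934 bits.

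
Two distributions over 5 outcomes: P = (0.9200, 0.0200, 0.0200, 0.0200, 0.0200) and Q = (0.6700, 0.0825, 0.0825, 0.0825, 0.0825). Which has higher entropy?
Q

P is highly concentrated on one outcome (92%), making it nearly deterministic. Q spreads its mass more evenly (max 67%). The more spread-out distribution has higher entropy: H(P) ≈ 0.562 bits, H(Q) ≈ 1.575 bits.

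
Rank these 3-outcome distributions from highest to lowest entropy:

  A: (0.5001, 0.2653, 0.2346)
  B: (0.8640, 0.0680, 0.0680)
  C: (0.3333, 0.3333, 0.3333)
C > A > B

Key insight: Entropy is maximized by uniform distributions and minimized by concentrated distributions.

- Uniform distributions have maximum entropy log₂(3) = 1.5850 bits
- The more "peaked" or concentrated a distribution, the lower its entropy

Entropies:
  H(A) = 1.4985 bits
  H(B) = 0.7097 bits
  H(C) = 1.5850 bits

Ranking: C > A > B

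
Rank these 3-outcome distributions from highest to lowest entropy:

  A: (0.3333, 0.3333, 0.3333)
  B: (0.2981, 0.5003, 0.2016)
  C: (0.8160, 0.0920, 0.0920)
A > B > C

Key insight: Entropy is maximized by uniform distributions and minimized by concentrated distributions.

- Uniform distributions have maximum entropy log₂(3) = 1.5850 bits
- The more "peaked" or concentrated a distribution, the lower its entropy

Entropies:
  H(A) = 1.5850 bits
  H(B) = 1.4862 bits
  H(C) = 0.8727 bits

Ranking: A > B > C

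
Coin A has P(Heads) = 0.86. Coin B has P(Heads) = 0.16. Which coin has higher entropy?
B

For binary distributions, entropy is maximized at p=0.5 and decreases as p moves toward 0 or 1.

H(A) = H(0.86) = 0.5842 bits
H(B) = H(0.16) = 0.6343 bits

Distribution B (p=0.16) is closer to uniform (p=0.5), so it has higher entropy.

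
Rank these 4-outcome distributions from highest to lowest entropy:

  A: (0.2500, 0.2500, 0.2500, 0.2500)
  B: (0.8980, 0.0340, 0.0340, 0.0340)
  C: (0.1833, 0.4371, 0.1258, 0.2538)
A > C > B

Key insight: Entropy is maximized by uniform distributions and minimized by concentrated distributions.

- Uniform distributions have maximum entropy log₂(4) = 2.0000 bits
- The more "peaked" or concentrated a distribution, the lower its entropy

Entropies:
  H(A) = 2.0000 bits
  H(B) = 0.6370 bits
  H(C) = 1.8488 bits

Ranking: A > C > B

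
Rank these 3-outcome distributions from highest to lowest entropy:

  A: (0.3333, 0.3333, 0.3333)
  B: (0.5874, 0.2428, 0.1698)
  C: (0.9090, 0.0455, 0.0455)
A > B > C

Key insight: Entropy is maximized by uniform distributions and minimized by concentrated distributions.

- Uniform distributions have maximum entropy log₂(3) = 1.5850 bits
- The more "peaked" or concentrated a distribution, the lower its entropy

Entropies:
  H(A) = 1.5850 bits
  H(B) = 1.3811 bits
  H(C) = 0.5308 bits

Ranking: A > B > C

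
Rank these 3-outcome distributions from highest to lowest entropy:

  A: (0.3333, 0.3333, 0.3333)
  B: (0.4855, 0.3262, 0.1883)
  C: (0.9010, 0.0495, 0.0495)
A > B > C

Key insight: Entropy is maximized by uniform distributions and minimized by concentrated distributions.

- Uniform distributions have maximum entropy log₂(3) = 1.5850 bits
- The more "peaked" or concentrated a distribution, the lower its entropy

Entropies:
  H(A) = 1.5850 bits
  H(B) = 1.4869 bits
  H(C) = 0.5648 bits

Ranking: A > B > C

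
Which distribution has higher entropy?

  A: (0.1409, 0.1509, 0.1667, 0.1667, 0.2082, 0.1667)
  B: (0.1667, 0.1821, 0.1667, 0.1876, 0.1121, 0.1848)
A

Both distributions are close to uniform, making this a harder comparison.

H(A) = 2.5739 bits
H(B) = 2.5662 bits

The distribution closer to uniform has higher entropy.
Answer: A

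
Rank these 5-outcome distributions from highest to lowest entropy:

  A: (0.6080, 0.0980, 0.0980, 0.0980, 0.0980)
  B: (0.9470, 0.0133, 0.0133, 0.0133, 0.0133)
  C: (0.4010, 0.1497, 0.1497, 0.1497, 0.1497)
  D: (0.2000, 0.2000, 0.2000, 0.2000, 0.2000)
D > C > A > B

Key insight: Entropy is maximized by uniform distributions and minimized by concentrated distributions.

Entropies:
  H(A) = 1.7501 bits
  H(B) = 0.4050 bits
  H(C) = 2.1695 bits
  H(D) = 2.3219 bits

Ranking: D > C > A > B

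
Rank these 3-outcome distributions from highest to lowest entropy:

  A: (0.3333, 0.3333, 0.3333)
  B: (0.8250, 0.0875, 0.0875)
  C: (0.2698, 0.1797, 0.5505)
A > C > B

Key insight: Entropy is maximized by uniform distributions and minimized by concentrated distributions.

- Uniform distributions have maximum entropy log₂(3) = 1.5850 bits
- The more "peaked" or concentrated a distribution, the lower its entropy

Entropies:
  H(A) = 1.5850 bits
  H(B) = 0.8440 bits
  H(C) = 1.4290 bits

Ranking: A > C > B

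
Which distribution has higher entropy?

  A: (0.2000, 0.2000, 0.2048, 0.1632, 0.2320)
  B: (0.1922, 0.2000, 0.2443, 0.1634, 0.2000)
A

Both distributions are close to uniform, making this a harder comparison.

H(A) = 2.3131 bits
H(B) = 2.3099 bits

The distribution closer to uniform has higher entropy.
Answer: A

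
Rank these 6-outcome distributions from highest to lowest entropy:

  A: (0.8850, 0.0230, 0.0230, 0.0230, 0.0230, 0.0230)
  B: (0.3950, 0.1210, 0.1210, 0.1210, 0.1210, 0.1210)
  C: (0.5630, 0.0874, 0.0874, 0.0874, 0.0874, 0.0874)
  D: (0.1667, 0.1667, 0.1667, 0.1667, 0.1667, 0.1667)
D > B > C > A

Key insight: Entropy is maximized by uniform distributions and minimized by concentrated distributions.

Entropies:
  H(A) = 0.7818 bits
  H(B) = 2.3727 bits
  H(C) = 2.0032 bits
  H(D) = 2.5850 bits

Ranking: D > B > C > A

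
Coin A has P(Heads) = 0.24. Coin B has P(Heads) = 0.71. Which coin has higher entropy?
B

For binary distributions, entropy is maximized at p=0.5 and decreases as p moves toward 0 or 1.

H(A) = H(0.24) = 0.7950 bits
H(B) = H(0.71) = 0.8687 bits

Distribution B (p=0.71) is closer to uniform (p=0.5), so it has higher entropy.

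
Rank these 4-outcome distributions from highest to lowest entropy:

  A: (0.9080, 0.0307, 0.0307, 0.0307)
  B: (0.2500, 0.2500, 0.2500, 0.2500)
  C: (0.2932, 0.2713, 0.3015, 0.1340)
B > C > A

Key insight: Entropy is maximized by uniform distributions and minimized by concentrated distributions.

- Uniform distributions have maximum entropy log₂(4) = 2.0000 bits
- The more "peaked" or concentrated a distribution, the lower its entropy

Entropies:
  H(A) = 0.5889 bits
  H(B) = 2.0000 bits
  H(C) = 1.9396 bits

Ranking: B > C > A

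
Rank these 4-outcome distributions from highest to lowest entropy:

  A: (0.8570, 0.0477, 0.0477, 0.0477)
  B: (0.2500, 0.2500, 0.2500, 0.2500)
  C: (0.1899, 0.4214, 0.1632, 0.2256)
B > C > A

Key insight: Entropy is maximized by uniform distributions and minimized by concentrated distributions.

- Uniform distributions have maximum entropy log₂(4) = 2.0000 bits
- The more "peaked" or concentrated a distribution, the lower its entropy

Entropies:
  H(A) = 0.8187 bits
  H(B) = 2.0000 bits
  H(C) = 1.8919 bits

Ranking: B > C > A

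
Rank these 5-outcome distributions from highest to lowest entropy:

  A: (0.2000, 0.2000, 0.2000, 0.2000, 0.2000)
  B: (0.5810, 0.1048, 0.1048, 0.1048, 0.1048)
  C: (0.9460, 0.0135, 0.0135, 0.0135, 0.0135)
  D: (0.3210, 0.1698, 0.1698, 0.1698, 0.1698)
A > D > B > C

Key insight: Entropy is maximized by uniform distributions and minimized by concentrated distributions.

Entropies:
  H(A) = 2.3219 bits
  H(B) = 1.8190 bits
  H(C) = 0.4112 bits
  H(D) = 2.2635 bits

Ranking: A > D > B > C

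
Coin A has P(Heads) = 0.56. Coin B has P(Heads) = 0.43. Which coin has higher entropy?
A

For binary distributions, entropy is maximized at p=0.5 and decreases as p moves toward 0 or 1.

H(A) = H(0.56) = 0.9896 bits
H(B) = H(0.43) = 0.9858 bits

Distribution A (p=0.56) is closer to uniform (p=0.5), so it has higher entropy.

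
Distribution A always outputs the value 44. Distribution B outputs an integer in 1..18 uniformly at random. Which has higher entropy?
B

A is deterministic, so H(A) = 0. B is uniform over 18 outcomes, so H(B) = log₂(18) = 4.170 bits. Any distribution with genuine randomness has higher entropy than a deterministic one.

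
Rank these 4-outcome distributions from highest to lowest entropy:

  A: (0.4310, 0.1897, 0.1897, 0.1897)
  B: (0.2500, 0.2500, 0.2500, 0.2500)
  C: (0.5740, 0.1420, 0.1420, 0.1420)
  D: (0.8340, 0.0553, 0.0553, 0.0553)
B > A > C > D

Key insight: Entropy is maximized by uniform distributions and minimized by concentrated distributions.

Entropies:
  H(A) = 1.8881 bits
  H(B) = 2.0000 bits
  H(C) = 1.6593 bits
  H(D) = 0.9116 bits

Ranking: B > A > C > D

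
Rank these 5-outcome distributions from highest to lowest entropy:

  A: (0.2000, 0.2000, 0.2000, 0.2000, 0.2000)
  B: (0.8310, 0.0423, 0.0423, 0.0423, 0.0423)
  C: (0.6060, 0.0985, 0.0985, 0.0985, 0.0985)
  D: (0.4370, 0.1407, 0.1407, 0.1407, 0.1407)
A > D > C > B

Key insight: Entropy is maximized by uniform distributions and minimized by concentrated distributions.

Entropies:
  H(A) = 2.3219 bits
  H(B) = 0.9934 bits
  H(C) = 1.7553 bits
  H(D) = 2.1145 bits

Ranking: A > D > C > B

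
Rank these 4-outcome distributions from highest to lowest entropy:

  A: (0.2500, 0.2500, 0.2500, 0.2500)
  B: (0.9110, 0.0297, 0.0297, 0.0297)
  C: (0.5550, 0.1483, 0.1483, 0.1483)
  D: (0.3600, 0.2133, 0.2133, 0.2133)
A > D > C > B

Key insight: Entropy is maximized by uniform distributions and minimized by concentrated distributions.

Entropies:
  H(A) = 2.0000 bits
  H(B) = 0.5742 bits
  H(C) = 1.6966 bits
  H(D) = 1.9571 bits

Ranking: A > D > C > B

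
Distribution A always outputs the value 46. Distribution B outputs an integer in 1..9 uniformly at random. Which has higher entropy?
B

A is deterministic, so H(A) = 0. B is uniform over 9 outcomes, so H(B) = log₂(9) = 3.170 bits. Any distribution with genuine randomness has higher entropy than a deterministic one.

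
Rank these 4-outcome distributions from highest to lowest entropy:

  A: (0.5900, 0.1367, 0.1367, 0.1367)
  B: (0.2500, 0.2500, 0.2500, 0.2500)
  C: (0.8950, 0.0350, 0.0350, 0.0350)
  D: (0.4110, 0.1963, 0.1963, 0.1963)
B > D > A > C

Key insight: Entropy is maximized by uniform distributions and minimized by concentrated distributions.

Entropies:
  H(A) = 1.6263 bits
  H(B) = 2.0000 bits
  H(C) = 0.6511 bits
  H(D) = 1.9106 bits

Ranking: B > D > A > C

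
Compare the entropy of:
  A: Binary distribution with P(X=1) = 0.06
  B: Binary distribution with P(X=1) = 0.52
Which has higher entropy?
B

For binary distributions, entropy is maximized at p=0.5 and decreases as p moves toward 0 or 1.

H(A) = H(0.06) = 0.3274 bits
H(B) = H(0.52) = 0.9988 bits

Distribution B (p=0.52) is closer to uniform (p=0.5), so it has higher entropy.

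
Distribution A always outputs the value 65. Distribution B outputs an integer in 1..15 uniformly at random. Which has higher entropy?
B

A is deterministic, so H(A) = 0. B is uniform over 15 outcomes, so H(B) = log₂(15) = 3.907 bits. Any distribution with genuine randomness has higher entropy than a deterministic one.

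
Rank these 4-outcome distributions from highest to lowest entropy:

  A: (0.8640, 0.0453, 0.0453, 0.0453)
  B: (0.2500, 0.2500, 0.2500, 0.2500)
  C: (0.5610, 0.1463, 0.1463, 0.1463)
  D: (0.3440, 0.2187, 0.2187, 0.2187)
B > D > C > A

Key insight: Entropy is maximized by uniform distributions and minimized by concentrated distributions.

Entropies:
  H(A) = 0.7892 bits
  H(B) = 2.0000 bits
  H(C) = 1.6850 bits
  H(D) = 1.9683 bits

Ranking: B > D > C > A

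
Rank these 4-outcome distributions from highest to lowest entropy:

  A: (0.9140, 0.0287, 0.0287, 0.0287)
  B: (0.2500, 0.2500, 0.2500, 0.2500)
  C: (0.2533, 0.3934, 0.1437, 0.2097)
B > C > A

Key insight: Entropy is maximized by uniform distributions and minimized by concentrated distributions.

- Uniform distributions have maximum entropy log₂(4) = 2.0000 bits
- The more "peaked" or concentrated a distribution, the lower its entropy

Entropies:
  H(A) = 0.5593 bits
  H(B) = 2.0000 bits
  H(C) = 1.9060 bits

Ranking: B > C > A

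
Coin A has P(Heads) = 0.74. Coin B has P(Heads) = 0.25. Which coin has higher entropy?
A

For binary distributions, entropy is maximized at p=0.5 and decreases as p moves toward 0 or 1.

H(A) = H(0.74) = 0.8267 bits
H(B) = H(0.25) = 0.8113 bits

Distribution A (p=0.74) is closer to uniform (p=0.5), so it has higher entropy.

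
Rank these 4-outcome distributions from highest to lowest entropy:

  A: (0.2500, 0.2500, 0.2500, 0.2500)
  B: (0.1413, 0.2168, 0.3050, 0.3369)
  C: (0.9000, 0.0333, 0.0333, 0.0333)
A > B > C

Key insight: Entropy is maximized by uniform distributions and minimized by concentrated distributions.

- Uniform distributions have maximum entropy log₂(4) = 2.0000 bits
- The more "peaked" or concentrated a distribution, the lower its entropy

Entropies:
  H(A) = 2.0000 bits
  H(B) = 1.9284 bits
  H(C) = 0.6275 bits

Ranking: A > B > C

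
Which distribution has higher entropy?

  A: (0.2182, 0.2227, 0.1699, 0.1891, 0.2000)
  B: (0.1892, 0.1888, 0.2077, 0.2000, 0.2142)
B

Both distributions are close to uniform, making this a harder comparison.

H(A) = 2.3151 bits
H(B) = 2.3201 bits

The distribution closer to uniform has higher entropy.
Answer: B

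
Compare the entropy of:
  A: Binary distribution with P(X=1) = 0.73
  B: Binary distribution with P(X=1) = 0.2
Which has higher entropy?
A

For binary distributions, entropy is maximized at p=0.5 and decreases as p moves toward 0 or 1.

H(A) = H(0.73) = 0.8415 bits
H(B) = H(0.2) = 0.7219 bits

Distribution A (p=0.73) is closer to uniform (p=0.5), so it has higher entropy.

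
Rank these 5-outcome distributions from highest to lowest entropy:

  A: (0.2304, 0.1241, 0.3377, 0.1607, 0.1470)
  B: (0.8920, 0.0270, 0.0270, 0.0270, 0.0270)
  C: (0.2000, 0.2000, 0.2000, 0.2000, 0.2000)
C > A > B

Key insight: Entropy is maximized by uniform distributions and minimized by concentrated distributions.

- Uniform distributions have maximum entropy log₂(5) = 2.3219 bits
- The more "peaked" or concentrated a distribution, the lower its entropy

Entropies:
  H(A) = 2.2210 bits
  H(B) = 0.7099 bits
  H(C) = 2.3219 bits

Ranking: C > A > B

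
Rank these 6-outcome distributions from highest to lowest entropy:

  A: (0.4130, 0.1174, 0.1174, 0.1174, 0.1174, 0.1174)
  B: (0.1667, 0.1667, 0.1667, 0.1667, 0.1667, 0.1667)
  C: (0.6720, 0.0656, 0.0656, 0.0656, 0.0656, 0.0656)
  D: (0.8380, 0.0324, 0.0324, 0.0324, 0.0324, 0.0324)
B > A > C > D

Key insight: Entropy is maximized by uniform distributions and minimized by concentrated distributions.

Entropies:
  H(A) = 2.3410 bits
  H(B) = 2.5850 bits
  H(C) = 1.6745 bits
  H(D) = 1.0152 bits

Ranking: B > A > C > D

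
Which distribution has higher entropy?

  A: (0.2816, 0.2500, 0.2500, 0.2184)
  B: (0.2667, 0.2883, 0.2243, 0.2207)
A

Both distributions are close to uniform, making this a harder comparison.

H(A) = 1.9942 bits
H(B) = 1.9906 bits

The distribution closer to uniform has higher entropy.
Answer: A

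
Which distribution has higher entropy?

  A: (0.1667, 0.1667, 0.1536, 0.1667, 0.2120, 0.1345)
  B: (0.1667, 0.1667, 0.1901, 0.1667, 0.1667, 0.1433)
B

Both distributions are close to uniform, making this a harder comparison.

H(A) = 2.5712 bits
H(B) = 2.5802 bits

The distribution closer to uniform has higher entropy.
Answer: B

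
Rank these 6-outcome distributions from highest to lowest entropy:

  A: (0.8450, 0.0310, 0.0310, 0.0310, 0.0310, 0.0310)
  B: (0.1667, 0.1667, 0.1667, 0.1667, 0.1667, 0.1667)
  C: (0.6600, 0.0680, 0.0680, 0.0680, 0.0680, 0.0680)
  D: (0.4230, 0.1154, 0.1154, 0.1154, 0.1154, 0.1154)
B > D > C > A

Key insight: Entropy is maximized by uniform distributions and minimized by concentrated distributions.

Entropies:
  H(A) = 0.9821 bits
  H(B) = 2.5850 bits
  H(C) = 1.7143 bits
  H(D) = 2.3226 bits

Ranking: B > D > C > A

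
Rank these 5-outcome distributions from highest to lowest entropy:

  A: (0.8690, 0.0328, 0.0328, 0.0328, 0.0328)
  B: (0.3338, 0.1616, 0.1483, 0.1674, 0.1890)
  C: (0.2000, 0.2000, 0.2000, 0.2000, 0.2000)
C > B > A

Key insight: Entropy is maximized by uniform distributions and minimized by concentrated distributions.

- Uniform distributions have maximum entropy log₂(5) = 2.3219 bits
- The more "peaked" or concentrated a distribution, the lower its entropy

Entropies:
  H(A) = 0.8222 bits
  H(B) = 2.2475 bits
  H(C) = 2.3219 bits

Ranking: C > B > A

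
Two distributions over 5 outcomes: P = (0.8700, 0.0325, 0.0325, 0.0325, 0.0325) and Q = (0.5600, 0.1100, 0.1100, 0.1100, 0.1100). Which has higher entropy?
Q

P is highly concentrated on one outcome (87%), making it nearly deterministic. Q spreads its mass more evenly (max 56%). The more spread-out distribution has higher entropy: H(P) ≈ 0.817 bits, H(Q) ≈ 1.870 bits.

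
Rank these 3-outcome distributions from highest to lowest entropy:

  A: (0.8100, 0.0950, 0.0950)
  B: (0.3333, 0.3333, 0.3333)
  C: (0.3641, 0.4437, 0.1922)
B > C > A

Key insight: Entropy is maximized by uniform distributions and minimized by concentrated distributions.

- Uniform distributions have maximum entropy log₂(3) = 1.5850 bits
- The more "peaked" or concentrated a distribution, the lower its entropy

Entropies:
  H(A) = 0.8915 bits
  H(B) = 1.5850 bits
  H(C) = 1.5082 bits

Ranking: B > C > A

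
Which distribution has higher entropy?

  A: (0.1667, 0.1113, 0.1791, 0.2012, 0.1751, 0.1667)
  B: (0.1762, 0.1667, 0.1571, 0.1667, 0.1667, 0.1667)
B

Both distributions are close to uniform, making this a harder comparison.

H(A) = 2.5641 bits
H(B) = 2.5842 bits

The distribution closer to uniform has higher entropy.
Answer: B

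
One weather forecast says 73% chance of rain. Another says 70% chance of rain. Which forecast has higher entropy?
70% forecast

Treat each forecast as a Bernoulli distribution. Binary entropy is maximized at p=0.5 and falls off symmetrically toward 0 or 1. The 70% forecast is closer to 50%, so it is more uncertain. H(73%) ≈ 0.841 bits, H(70%) ≈ 0.881 bits.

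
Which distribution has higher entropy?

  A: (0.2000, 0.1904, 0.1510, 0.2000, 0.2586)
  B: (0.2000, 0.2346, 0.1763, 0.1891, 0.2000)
B

Both distributions are close to uniform, making this a harder comparison.

H(A) = 2.3008 bits
H(B) = 2.3153 bits

The distribution closer to uniform has higher entropy.
Answer: B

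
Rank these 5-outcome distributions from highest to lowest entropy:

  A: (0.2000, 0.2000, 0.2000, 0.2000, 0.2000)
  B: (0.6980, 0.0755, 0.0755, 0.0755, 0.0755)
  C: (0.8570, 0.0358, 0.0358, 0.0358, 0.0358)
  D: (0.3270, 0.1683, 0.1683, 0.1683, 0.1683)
A > D > B > C

Key insight: Entropy is maximized by uniform distributions and minimized by concentrated distributions.

Entropies:
  H(A) = 2.3219 bits
  H(B) = 1.4877 bits
  H(C) = 0.8780 bits
  H(D) = 2.2578 bits

Ranking: A > D > B > C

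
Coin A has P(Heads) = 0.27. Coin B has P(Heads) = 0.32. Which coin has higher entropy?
B

For binary distributions, entropy is maximized at p=0.5 and decreases as p moves toward 0 or 1.

H(A) = H(0.27) = 0.8415 bits
H(B) = H(0.32) = 0.9044 bits

Distribution B (p=0.32) is closer to uniform (p=0.5), so it has higher entropy.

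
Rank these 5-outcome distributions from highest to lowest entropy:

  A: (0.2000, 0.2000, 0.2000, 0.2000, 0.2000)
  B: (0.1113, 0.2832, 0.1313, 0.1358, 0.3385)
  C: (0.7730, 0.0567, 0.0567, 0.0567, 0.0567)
A > B > C

Key insight: Entropy is maximized by uniform distributions and minimized by concentrated distributions.

- Uniform distributions have maximum entropy log₂(5) = 2.3219 bits
- The more "peaked" or concentrated a distribution, the lower its entropy

Entropies:
  H(A) = 2.3219 bits
  H(B) = 2.1726 bits
  H(C) = 1.2267 bits

Ranking: A > B > C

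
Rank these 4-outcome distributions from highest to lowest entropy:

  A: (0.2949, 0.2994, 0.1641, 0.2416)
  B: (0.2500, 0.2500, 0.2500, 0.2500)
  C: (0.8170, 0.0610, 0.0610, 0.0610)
B > A > C

Key insight: Entropy is maximized by uniform distributions and minimized by concentrated distributions.

- Uniform distributions have maximum entropy log₂(4) = 2.0000 bits
- The more "peaked" or concentrated a distribution, the lower its entropy

Entropies:
  H(A) = 1.9635 bits
  H(B) = 2.0000 bits
  H(C) = 0.9766 bits

Ranking: B > A > C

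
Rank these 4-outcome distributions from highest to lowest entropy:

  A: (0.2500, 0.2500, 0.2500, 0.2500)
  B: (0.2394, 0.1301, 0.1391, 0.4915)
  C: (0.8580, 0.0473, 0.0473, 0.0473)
A > B > C

Key insight: Entropy is maximized by uniform distributions and minimized by concentrated distributions.

- Uniform distributions have maximum entropy log₂(4) = 2.0000 bits
- The more "peaked" or concentrated a distribution, the lower its entropy

Entropies:
  H(A) = 2.0000 bits
  H(B) = 1.7760 bits
  H(C) = 0.8145 bits

Ranking: A > B > C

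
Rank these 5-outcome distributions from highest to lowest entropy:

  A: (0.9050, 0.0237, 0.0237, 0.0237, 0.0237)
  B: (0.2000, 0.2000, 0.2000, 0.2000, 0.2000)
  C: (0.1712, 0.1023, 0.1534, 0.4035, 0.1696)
B > C > A

Key insight: Entropy is maximized by uniform distributions and minimized by concentrated distributions.

- Uniform distributions have maximum entropy log₂(5) = 2.3219 bits
- The more "peaked" or concentrated a distribution, the lower its entropy

Entropies:
  H(A) = 0.6429 bits
  H(B) = 2.3219 bits
  H(C) = 2.1498 bits

Ranking: B > C > A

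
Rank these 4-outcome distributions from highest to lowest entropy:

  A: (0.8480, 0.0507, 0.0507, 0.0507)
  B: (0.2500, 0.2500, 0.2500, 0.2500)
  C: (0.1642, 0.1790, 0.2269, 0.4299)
B > C > A

Key insight: Entropy is maximized by uniform distributions and minimized by concentrated distributions.

- Uniform distributions have maximum entropy log₂(4) = 2.0000 bits
- The more "peaked" or concentrated a distribution, the lower its entropy

Entropies:
  H(A) = 0.8557 bits
  H(B) = 2.0000 bits
  H(C) = 1.8814 bits

Ranking: B > C > A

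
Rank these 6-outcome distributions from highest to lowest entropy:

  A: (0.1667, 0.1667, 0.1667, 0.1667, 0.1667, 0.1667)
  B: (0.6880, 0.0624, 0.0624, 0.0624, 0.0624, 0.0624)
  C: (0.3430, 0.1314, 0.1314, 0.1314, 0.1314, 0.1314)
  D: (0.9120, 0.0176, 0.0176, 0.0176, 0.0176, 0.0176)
A > C > B > D

Key insight: Entropy is maximized by uniform distributions and minimized by concentrated distributions.

Entropies:
  H(A) = 2.5850 bits
  H(B) = 1.6199 bits
  H(C) = 2.4532 bits
  H(D) = 0.6341 bits

Ranking: A > C > B > D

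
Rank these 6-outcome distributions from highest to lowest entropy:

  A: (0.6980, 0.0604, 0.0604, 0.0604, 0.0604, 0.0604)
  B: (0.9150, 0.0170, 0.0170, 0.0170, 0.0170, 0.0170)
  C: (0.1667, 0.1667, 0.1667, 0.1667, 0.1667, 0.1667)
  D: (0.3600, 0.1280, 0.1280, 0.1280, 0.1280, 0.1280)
C > D > A > B

Key insight: Entropy is maximized by uniform distributions and minimized by concentrated distributions.

Entropies:
  H(A) = 1.5849 bits
  H(B) = 0.6169 bits
  H(C) = 2.5850 bits
  H(D) = 2.4287 bits

Ranking: C > D > A > B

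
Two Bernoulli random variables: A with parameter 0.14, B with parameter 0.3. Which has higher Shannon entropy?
B

For binary distributions, entropy is maximized at p=0.5 and decreases as p moves toward 0 or 1.

H(A) = H(0.14) = 0.5842 bits
H(B) = H(0.3) = 0.8813 bits

Distribution B (p=0.3) is closer to uniform (p=0.5), so it has higher entropy.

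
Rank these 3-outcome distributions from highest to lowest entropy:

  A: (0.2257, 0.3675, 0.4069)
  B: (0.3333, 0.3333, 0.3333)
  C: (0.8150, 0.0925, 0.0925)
B > A > C

Key insight: Entropy is maximized by uniform distributions and minimized by concentrated distributions.

- Uniform distributions have maximum entropy log₂(3) = 1.5850 bits
- The more "peaked" or concentrated a distribution, the lower its entropy

Entropies:
  H(A) = 1.5433 bits
  H(B) = 1.5850 bits
  H(C) = 0.8759 bits

Ranking: B > A > C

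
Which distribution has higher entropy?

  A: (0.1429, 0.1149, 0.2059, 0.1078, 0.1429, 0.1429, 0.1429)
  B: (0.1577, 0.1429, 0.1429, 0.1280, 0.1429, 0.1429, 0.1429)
B

Both distributions are close to uniform, making this a harder comparison.

H(A) = 2.7787 bits
H(B) = 2.8051 bits

The distribution closer to uniform has higher entropy.
Answer: B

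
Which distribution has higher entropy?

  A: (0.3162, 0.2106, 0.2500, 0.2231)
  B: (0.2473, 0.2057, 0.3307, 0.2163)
A

Both distributions are close to uniform, making this a harder comparison.

H(A) = 1.9814 bits
H(B) = 1.9735 bits

The distribution closer to uniform has higher entropy.
Answer: A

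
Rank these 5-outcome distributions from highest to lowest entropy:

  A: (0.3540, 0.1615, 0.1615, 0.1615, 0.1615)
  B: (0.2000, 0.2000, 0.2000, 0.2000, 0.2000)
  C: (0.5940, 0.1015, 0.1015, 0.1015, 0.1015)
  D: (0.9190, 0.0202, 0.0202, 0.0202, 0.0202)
B > A > C > D

Key insight: Entropy is maximized by uniform distributions and minimized by concentrated distributions.

Entropies:
  H(A) = 2.2296 bits
  H(B) = 2.3219 bits
  H(C) = 1.7864 bits
  H(D) = 0.5677 bits

Ranking: B > A > C > D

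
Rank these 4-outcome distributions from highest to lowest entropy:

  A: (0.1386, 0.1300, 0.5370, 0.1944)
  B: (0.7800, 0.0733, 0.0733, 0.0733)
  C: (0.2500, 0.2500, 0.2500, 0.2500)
C > A > B

Key insight: Entropy is maximized by uniform distributions and minimized by concentrated distributions.

- Uniform distributions have maximum entropy log₂(4) = 2.0000 bits
- The more "peaked" or concentrated a distribution, the lower its entropy

Entropies:
  H(A) = 1.7189 bits
  H(B) = 1.1089 bits
  H(C) = 2.0000 bits

Ranking: C > A > B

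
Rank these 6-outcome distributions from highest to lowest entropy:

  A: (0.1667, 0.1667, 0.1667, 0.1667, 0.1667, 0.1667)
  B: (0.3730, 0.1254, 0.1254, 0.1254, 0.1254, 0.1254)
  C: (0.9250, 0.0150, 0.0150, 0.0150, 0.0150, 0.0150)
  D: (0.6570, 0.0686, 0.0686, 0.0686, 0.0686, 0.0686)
A > B > D > C

Key insight: Entropy is maximized by uniform distributions and minimized by concentrated distributions.

Entropies:
  H(A) = 2.5850 bits
  H(B) = 2.4088 bits
  H(C) = 0.5585 bits
  H(D) = 1.7241 bits

Ranking: A > B > D > C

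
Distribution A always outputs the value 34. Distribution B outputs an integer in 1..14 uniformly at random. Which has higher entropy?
B

A is deterministic, so H(A) = 0. B is uniform over 14 outcomes, so H(B) = log₂(14) = 3.807 bits. Any distribution with genuine randomness has higher entropy than a deterministic one.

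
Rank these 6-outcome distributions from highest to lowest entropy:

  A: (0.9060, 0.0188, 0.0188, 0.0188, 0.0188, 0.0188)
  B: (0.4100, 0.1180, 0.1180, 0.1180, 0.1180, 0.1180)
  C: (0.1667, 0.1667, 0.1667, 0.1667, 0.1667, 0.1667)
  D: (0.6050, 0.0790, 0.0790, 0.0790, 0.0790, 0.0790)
C > B > D > A

Key insight: Entropy is maximized by uniform distributions and minimized by concentrated distributions.

Entropies:
  H(A) = 0.6679 bits
  H(B) = 2.3464 bits
  H(C) = 2.5850 bits
  H(D) = 1.8851 bits

Ranking: C > B > D > A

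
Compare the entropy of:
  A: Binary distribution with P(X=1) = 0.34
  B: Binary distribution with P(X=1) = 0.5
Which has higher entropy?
B

For binary distributions, entropy is maximized at p=0.5 and decreases as p moves toward 0 or 1.

H(A) = H(0.34) = 0.9248 bits
H(B) = H(0.5) = 1.0000 bits

Distribution B (p=0.5) is closer to uniform (p=0.5), so it has higher entropy.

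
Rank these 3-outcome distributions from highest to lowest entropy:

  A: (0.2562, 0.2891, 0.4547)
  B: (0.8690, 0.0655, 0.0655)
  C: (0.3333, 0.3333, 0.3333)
C > A > B

Key insight: Entropy is maximized by uniform distributions and minimized by concentrated distributions.

- Uniform distributions have maximum entropy log₂(3) = 1.5850 bits
- The more "peaked" or concentrated a distribution, the lower its entropy

Entropies:
  H(A) = 1.5380 bits
  H(B) = 0.6912 bits
  H(C) = 1.5850 bits

Ranking: C > A > B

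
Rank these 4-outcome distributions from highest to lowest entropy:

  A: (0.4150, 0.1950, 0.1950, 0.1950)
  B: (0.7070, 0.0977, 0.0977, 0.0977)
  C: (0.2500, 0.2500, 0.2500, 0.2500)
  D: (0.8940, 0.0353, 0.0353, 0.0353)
C > A > B > D

Key insight: Entropy is maximized by uniform distributions and minimized by concentrated distributions.

Entropies:
  H(A) = 1.9063 bits
  H(B) = 1.3370 bits
  H(C) = 2.0000 bits
  H(D) = 0.6557 bits

Ranking: C > A > B > D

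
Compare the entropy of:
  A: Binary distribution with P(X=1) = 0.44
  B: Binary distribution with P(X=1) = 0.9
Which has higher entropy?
A

For binary distributions, entropy is maximized at p=0.5 and decreases as p moves toward 0 or 1.

H(A) = H(0.44) = 0.9896 bits
H(B) = H(0.9) = 0.4690 bits

Distribution A (p=0.44) is closer to uniform (p=0.5), so it has higher entropy.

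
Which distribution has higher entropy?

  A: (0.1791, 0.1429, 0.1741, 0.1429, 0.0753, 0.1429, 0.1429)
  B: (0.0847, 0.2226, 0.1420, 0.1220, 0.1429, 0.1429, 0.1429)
A

Both distributions are close to uniform, making this a harder comparison.

H(A) = 2.7687 bits
H(B) = 2.7576 bits

The distribution closer to uniform has higher entropy.
Answer: A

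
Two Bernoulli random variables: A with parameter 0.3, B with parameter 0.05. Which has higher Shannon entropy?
A

For binary distributions, entropy is maximized at p=0.5 and decreases as p moves toward 0 or 1.

H(A) = H(0.3) = 0.8813 bits
H(B) = H(0.05) = 0.2864 bits

Distribution A (p=0.3) is closer to uniform (p=0.5), so it has higher entropy.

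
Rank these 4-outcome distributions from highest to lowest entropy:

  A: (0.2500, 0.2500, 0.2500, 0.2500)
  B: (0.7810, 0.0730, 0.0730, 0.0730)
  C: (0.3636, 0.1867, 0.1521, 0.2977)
A > C > B

Key insight: Entropy is maximized by uniform distributions and minimized by concentrated distributions.

- Uniform distributions have maximum entropy log₂(4) = 2.0000 bits
- The more "peaked" or concentrated a distribution, the lower its entropy

Entropies:
  H(A) = 2.0000 bits
  H(B) = 1.1054 bits
  H(C) = 1.9163 bits

Ranking: A > C > B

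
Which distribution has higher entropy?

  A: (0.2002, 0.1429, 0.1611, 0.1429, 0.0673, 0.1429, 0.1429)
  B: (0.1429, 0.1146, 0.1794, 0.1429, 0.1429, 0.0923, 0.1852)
B

Both distributions are close to uniform, making this a harder comparison.

H(A) = 2.7551 bits
H(B) = 2.7738 bits

The distribution closer to uniform has higher entropy.
Answer: B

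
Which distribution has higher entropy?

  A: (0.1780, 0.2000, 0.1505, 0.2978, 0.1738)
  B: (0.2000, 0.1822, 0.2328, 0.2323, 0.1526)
B

Both distributions are close to uniform, making this a harder comparison.

H(A) = 2.2779 bits
H(B) = 2.3047 bits

The distribution closer to uniform has higher entropy.
Answer: B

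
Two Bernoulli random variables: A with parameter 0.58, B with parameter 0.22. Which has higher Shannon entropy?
A

For binary distributions, entropy is maximized at p=0.5 and decreases as p moves toward 0 or 1.

H(A) = H(0.58) = 0.9815 bits
H(B) = H(0.22) = 0.7602 bits

Distribution A (p=0.58) is closer to uniform (p=0.5), so it has higher entropy.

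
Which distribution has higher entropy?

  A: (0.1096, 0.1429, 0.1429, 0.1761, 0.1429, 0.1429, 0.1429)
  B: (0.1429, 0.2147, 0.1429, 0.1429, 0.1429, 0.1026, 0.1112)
A

Both distributions are close to uniform, making this a harder comparison.

H(A) = 2.7961 bits
H(B) = 2.7703 bits

The distribution closer to uniform has higher entropy.
Answer: A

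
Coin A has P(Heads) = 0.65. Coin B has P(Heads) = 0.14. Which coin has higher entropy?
A

For binary distributions, entropy is maximized at p=0.5 and decreases as p moves toward 0 or 1.

H(A) = H(0.65) = 0.9341 bits
H(B) = H(0.14) = 0.5842 bits

Distribution A (p=0.65) is closer to uniform (p=0.5), so it has higher entropy.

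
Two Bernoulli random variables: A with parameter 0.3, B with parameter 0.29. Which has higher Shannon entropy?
A

For binary distributions, entropy is maximized at p=0.5 and decreases as p moves toward 0 or 1.

H(A) = H(0.3) = 0.8813 bits
H(B) = H(0.29) = 0.8687 bits

Distribution A (p=0.3) is closer to uniform (p=0.5), so it has higher entropy.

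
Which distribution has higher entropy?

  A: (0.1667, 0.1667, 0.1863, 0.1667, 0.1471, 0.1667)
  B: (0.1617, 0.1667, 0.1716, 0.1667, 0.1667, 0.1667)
B

Both distributions are close to uniform, making this a harder comparison.

H(A) = 2.5816 bits
H(B) = 2.5848 bits

The distribution closer to uniform has higher entropy.
Answer: B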